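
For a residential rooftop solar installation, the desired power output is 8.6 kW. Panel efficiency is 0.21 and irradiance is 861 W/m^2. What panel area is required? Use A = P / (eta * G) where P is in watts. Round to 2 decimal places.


Convert target power to watts: P = 8.6 * 1000 = 8600.0 W
Compute denominator: eta * G = 0.21 * 861 = 180.81
Required area A = P / (eta * G) = 8600.0 / 180.81
A = 47.56 m^2

47.56


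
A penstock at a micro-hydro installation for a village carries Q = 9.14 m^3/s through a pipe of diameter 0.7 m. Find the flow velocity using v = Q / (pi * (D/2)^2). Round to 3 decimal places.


Compute pipe cross-sectional area:
  A = pi * (D/2)^2 = pi * (0.7/2)^2 = 0.3848 m^2
Calculate velocity:
  v = Q / A = 9.14 / 0.3848
  v = 23.750 m/s

23.750


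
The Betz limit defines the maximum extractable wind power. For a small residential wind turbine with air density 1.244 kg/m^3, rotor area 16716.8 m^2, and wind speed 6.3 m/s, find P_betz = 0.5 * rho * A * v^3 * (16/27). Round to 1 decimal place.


The Betz coefficient Cp_max = 16/27 = 0.5926
v^3 = 6.3^3 = 250.047
P_betz = 0.5 * rho * A * v^3 * Cp_max
P_betz = 0.5 * 1.244 * 16716.8 * 250.047 * 0.5926
P_betz = 1540711.8 W

1540711.8


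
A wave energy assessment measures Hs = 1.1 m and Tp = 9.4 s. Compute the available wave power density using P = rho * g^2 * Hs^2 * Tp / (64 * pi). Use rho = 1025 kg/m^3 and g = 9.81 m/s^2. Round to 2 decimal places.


Apply wave power formula:
  g^2 = 9.81^2 = 96.2361
  Hs^2 = 1.1^2 = 1.21
  Numerator = rho * g^2 * Hs^2 * Tp = 1025 * 96.2361 * 1.21 * 9.4 = 1121954.14
  Denominator = 64 * pi = 201.0619
  P = 1121954.14 / 201.0619 = 5580.14 W/m

5580.14


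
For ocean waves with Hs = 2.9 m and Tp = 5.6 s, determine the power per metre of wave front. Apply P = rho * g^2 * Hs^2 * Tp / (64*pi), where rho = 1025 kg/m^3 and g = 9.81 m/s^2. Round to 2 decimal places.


Apply wave power formula:
  g^2 = 9.81^2 = 96.2361
  Hs^2 = 2.9^2 = 8.41
  Numerator = rho * g^2 * Hs^2 * Tp = 1025 * 96.2361 * 8.41 * 5.6 = 4645643.75
  Denominator = 64 * pi = 201.0619
  P = 4645643.75 / 201.0619 = 23105.54 W/m

23105.54


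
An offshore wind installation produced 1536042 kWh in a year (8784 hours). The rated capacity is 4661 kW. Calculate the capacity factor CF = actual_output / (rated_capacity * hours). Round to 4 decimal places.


Capacity factor = actual output / maximum possible output
Maximum possible = rated * hours = 4661 * 8784 = 40942224 kWh
CF = 1536042 / 40942224
CF = 0.0375

0.0375


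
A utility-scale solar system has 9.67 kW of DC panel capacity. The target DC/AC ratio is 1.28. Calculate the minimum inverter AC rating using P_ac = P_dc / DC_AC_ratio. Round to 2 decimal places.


The inverter AC capacity is determined by the DC/AC ratio.
Given: P_dc = 9.67 kW, DC/AC ratio = 1.28
P_ac = P_dc / ratio = 9.67 / 1.28
P_ac = 7.55 kW

7.55


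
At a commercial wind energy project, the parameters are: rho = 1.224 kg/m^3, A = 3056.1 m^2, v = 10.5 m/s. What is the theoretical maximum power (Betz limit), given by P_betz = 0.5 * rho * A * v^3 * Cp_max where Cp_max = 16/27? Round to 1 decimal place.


The Betz coefficient Cp_max = 16/27 = 0.5926
v^3 = 10.5^3 = 1157.625
P_betz = 0.5 * rho * A * v^3 * Cp_max
P_betz = 0.5 * 1.224 * 3056.1 * 1157.625 * 0.5926
P_betz = 1283048.6 W

1283048.6


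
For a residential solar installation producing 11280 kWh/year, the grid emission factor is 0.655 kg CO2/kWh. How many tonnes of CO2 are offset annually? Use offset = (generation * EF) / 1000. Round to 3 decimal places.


CO2 offset in kg = generation * emission_factor
CO2 offset = 11280 * 0.655 = 7388.4 kg
Convert to tonnes:
  CO2 offset = 7388.4 / 1000 = 7.388 tonnes

7.388


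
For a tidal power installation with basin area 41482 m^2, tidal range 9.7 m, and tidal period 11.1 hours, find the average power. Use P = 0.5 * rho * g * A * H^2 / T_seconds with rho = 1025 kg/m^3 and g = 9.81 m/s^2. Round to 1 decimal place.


Convert period to seconds: T = 11.1 * 3600 = 39960.0 s
H^2 = 9.7^2 = 94.09
P = 0.5 * rho * g * A * H^2 / T
P = 0.5 * 1025 * 9.81 * 41482 * 94.09 / 39960.0
P = 491066.8 W

491066.8


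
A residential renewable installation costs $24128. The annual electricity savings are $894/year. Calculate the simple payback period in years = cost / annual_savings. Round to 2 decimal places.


Simple payback period = initial cost / annual savings
Payback = 24128 / 894
Payback = 26.99 years

26.99


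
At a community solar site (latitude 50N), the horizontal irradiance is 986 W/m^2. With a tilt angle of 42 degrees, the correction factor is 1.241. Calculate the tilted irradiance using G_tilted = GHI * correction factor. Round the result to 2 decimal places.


Identify the given values:
  GHI = 986 W/m^2, tilt correction factor = 1.241
Apply the formula G_tilted = GHI * factor:
  G_tilted = 986 * 1.241
  G_tilted = 1223.63 W/m^2

1223.63


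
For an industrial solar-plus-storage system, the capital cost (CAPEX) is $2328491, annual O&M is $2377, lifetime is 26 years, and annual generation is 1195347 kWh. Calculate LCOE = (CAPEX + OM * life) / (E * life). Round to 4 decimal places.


Total cost = CAPEX + OM * lifetime = 2328491 + 2377 * 26 = 2328491 + 61802 = 2390293
Total generation = annual * lifetime = 1195347 * 26 = 31079022 kWh
LCOE = 2390293 / 31079022
LCOE = 0.0769 $/kWh

0.0769


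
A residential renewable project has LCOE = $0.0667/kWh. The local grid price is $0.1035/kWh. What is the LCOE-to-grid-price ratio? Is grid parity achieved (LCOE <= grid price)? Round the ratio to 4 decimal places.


Compare LCOE to grid price:
  LCOE = $0.0667/kWh, Grid price = $0.1035/kWh
  Ratio = LCOE / grid_price = 0.0667 / 0.1035 = 0.6444
  Grid parity achieved (ratio <= 1)? yes

0.6444


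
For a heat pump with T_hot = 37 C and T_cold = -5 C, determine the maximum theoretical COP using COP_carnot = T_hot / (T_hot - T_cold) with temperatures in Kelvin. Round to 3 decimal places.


Convert to Kelvin:
  T_hot = 37 + 273.15 = 310.15 K
  T_cold = -5 + 273.15 = 268.15 K
Apply Carnot COP formula:
  COP = T_hot_K / (T_hot_K - T_cold_K) = 310.15 / 42.0
  COP = 7.385

7.385


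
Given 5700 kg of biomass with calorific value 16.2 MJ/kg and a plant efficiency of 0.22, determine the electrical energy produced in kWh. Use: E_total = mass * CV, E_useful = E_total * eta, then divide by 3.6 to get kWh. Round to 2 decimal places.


Total energy = mass * CV = 5700 * 16.2 = 92340.0 MJ
Useful energy = total * eta = 92340.0 * 0.22 = 20314.8 MJ
Convert to kWh: 20314.8 / 3.6
Useful energy = 5643.00 kWh

5643.00


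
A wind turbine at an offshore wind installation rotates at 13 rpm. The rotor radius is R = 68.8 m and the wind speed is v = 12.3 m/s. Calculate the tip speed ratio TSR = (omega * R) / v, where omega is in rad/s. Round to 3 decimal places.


Convert rotational speed to rad/s:
  omega = 13 * 2 * pi / 60 = 1.3614 rad/s
Compute tip speed:
  v_tip = omega * R = 1.3614 * 68.8 = 93.661 m/s
Tip speed ratio:
  TSR = v_tip / v_wind = 93.661 / 12.3 = 7.615

7.615


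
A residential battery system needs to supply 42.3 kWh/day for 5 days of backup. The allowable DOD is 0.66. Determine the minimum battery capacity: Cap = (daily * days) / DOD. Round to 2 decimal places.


Total energy needed = daily * days = 42.3 * 5 = 211.5 kWh
Account for depth of discharge:
  Cap = total_energy / DOD = 211.5 / 0.66
  Cap = 320.45 kWh

320.45


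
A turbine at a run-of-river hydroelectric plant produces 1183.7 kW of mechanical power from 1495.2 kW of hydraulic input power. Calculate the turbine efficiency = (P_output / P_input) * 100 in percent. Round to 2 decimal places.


Turbine efficiency = (output power / input power) * 100
eta = (1183.7 / 1495.2) * 100
eta = 79.17%

79.17


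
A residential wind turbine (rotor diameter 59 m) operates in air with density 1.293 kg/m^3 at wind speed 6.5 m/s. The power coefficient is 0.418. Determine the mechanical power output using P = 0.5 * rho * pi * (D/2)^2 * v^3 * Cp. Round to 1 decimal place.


Step 1 -- Compute swept area:
  A = pi * (D/2)^2 = pi * (59/2)^2 = 2733.97 m^2
Step 2 -- Apply wind power equation:
  P = 0.5 * rho * A * v^3 * Cp
  v^3 = 6.5^3 = 274.625
  P = 0.5 * 1.293 * 2733.97 * 274.625 * 0.418
  P = 202898.5 W

202898.5


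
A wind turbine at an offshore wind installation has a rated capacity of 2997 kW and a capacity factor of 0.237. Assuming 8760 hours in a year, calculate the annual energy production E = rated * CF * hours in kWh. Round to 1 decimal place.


Annual energy = rated_kW * capacity_factor * hours_per_year
Given: P_rated = 2997 kW, CF = 0.237, hours = 8760
E = 2997 * 0.237 * 8760
E = 6222131.6 kWh

6222131.6


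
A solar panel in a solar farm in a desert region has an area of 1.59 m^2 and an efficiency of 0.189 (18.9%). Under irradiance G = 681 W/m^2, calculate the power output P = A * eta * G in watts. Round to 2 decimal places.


Use the solar power formula P = A * eta * G.
Given: A = 1.59 m^2, eta = 0.189, G = 681 W/m^2
P = 1.59 * 0.189 * 681
P = 204.65 W

204.65


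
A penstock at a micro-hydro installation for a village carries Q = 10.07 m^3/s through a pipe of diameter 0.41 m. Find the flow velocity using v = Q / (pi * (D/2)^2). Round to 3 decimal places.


Compute pipe cross-sectional area:
  A = pi * (D/2)^2 = pi * (0.41/2)^2 = 0.132 m^2
Calculate velocity:
  v = Q / A = 10.07 / 0.132
  v = 76.273 m/s

76.273


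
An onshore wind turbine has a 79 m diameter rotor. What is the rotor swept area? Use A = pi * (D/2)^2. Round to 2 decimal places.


Compute the rotor radius:
  r = D / 2 = 79 / 2 = 39.5 m
Calculate swept area:
  A = pi * r^2 = pi * 39.5^2
  A = 4901.67 m^2

4901.67


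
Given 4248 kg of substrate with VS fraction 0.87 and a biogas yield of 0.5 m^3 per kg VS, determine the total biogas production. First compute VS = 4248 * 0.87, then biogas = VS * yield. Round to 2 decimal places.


Compute volatile solids:
  VS = mass * VS_fraction = 4248 * 0.87 = 3695.76 kg
Calculate biogas volume:
  Biogas = VS * specific_yield = 3695.76 * 0.5
  Biogas = 1847.88 m^3

1847.88


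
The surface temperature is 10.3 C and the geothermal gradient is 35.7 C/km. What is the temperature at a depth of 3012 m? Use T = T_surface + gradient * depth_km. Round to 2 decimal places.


Convert depth to km: 3012 / 1000 = 3.012 km
Temperature increase = gradient * depth_km = 35.7 * 3.012 = 107.53 C
Temperature at depth = T_surface + delta_T = 10.3 + 107.53
T = 117.83 C

117.83


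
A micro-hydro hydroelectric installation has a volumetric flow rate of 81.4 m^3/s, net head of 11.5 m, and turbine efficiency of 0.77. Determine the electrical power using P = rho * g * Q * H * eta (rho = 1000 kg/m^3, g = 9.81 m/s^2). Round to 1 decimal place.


Apply the hydropower formula P = rho * g * Q * H * eta
rho * g = 1000 * 9.81 = 9810.0
P = 9810.0 * 81.4 * 11.5 * 0.77
P = 7071018.6 W

7071018.6


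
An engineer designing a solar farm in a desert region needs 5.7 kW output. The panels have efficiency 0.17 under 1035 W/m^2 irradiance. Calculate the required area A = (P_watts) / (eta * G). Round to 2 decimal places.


Convert target power to watts: P = 5.7 * 1000 = 5700.0 W
Compute denominator: eta * G = 0.17 * 1035 = 175.95
Required area A = P / (eta * G) = 5700.0 / 175.95
A = 32.40 m^2

32.40


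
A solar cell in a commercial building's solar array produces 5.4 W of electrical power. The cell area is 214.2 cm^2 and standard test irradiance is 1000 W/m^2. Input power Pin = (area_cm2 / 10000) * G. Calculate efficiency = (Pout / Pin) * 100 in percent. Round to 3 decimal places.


First compute the input power:
  Pin = area_cm2 / 10000 * G = 214.2 / 10000 * 1000 = 21.42 W
Then compute efficiency:
  Efficiency = (Pout / Pin) * 100 = (5.4 / 21.42) * 100
  Efficiency = 25.210%

25.210


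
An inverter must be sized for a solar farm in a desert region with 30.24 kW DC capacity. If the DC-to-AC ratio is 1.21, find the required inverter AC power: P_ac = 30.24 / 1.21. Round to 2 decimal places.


The inverter AC capacity is determined by the DC/AC ratio.
Given: P_dc = 30.24 kW, DC/AC ratio = 1.21
P_ac = P_dc / ratio = 30.24 / 1.21
P_ac = 24.99 kW

24.99


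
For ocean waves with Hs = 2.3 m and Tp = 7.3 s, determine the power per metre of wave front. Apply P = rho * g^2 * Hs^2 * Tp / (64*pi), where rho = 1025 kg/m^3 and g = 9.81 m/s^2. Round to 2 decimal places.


Apply wave power formula:
  g^2 = 9.81^2 = 96.2361
  Hs^2 = 2.3^2 = 5.29
  Numerator = rho * g^2 * Hs^2 * Tp = 1025 * 96.2361 * 5.29 * 7.3 = 3809258.21
  Denominator = 64 * pi = 201.0619
  P = 3809258.21 / 201.0619 = 18945.70 W/m

18945.70


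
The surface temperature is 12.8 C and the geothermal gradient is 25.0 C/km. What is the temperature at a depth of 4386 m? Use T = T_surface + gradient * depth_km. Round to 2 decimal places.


Convert depth to km: 4386 / 1000 = 4.386 km
Temperature increase = gradient * depth_km = 25.0 * 4.386 = 109.65 C
Temperature at depth = T_surface + delta_T = 12.8 + 109.65
T = 122.45 C

122.45


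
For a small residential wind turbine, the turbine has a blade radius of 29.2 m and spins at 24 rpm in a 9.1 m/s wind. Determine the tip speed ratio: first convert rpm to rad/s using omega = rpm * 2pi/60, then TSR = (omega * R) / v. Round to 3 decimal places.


Convert rotational speed to rad/s:
  omega = 24 * 2 * pi / 60 = 2.5133 rad/s
Compute tip speed:
  v_tip = omega * R = 2.5133 * 29.2 = 73.388 m/s
Tip speed ratio:
  TSR = v_tip / v_wind = 73.388 / 9.1 = 8.065

8.065


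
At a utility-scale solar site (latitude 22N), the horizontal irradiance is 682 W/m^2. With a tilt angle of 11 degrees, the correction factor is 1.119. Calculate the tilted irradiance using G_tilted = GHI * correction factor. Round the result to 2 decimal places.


Identify the given values:
  GHI = 682 W/m^2, tilt correction factor = 1.119
Apply the formula G_tilted = GHI * factor:
  G_tilted = 682 * 1.119
  G_tilted = 763.16 W/m^2

763.16


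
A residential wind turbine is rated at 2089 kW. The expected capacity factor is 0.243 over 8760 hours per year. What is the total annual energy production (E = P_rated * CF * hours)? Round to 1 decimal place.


Annual energy = rated_kW * capacity_factor * hours_per_year
Given: P_rated = 2089 kW, CF = 0.243, hours = 8760
E = 2089 * 0.243 * 8760
E = 4446812.5 kWh

4446812.5


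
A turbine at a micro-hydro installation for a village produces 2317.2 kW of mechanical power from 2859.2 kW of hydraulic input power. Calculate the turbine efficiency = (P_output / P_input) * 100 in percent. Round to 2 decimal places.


Turbine efficiency = (output power / input power) * 100
eta = (2317.2 / 2859.2) * 100
eta = 81.04%

81.04


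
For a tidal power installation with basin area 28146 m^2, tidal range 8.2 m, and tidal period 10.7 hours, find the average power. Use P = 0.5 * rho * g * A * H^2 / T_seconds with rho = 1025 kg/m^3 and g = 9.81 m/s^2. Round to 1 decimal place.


Convert period to seconds: T = 10.7 * 3600 = 38520.0 s
H^2 = 8.2^2 = 67.24
P = 0.5 * rho * g * A * H^2 / T
P = 0.5 * 1025 * 9.81 * 28146 * 67.24 / 38520.0
P = 247013.7 W

247013.7


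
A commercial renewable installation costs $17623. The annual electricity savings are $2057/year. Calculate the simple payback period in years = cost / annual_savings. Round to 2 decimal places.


Simple payback period = initial cost / annual savings
Payback = 17623 / 2057
Payback = 8.57 years

8.57


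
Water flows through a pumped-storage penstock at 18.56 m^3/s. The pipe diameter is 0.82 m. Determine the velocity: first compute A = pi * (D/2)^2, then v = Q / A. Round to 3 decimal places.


Compute pipe cross-sectional area:
  A = pi * (D/2)^2 = pi * (0.82/2)^2 = 0.5281 m^2
Calculate velocity:
  v = Q / A = 18.56 / 0.5281
  v = 35.145 m/s

35.145


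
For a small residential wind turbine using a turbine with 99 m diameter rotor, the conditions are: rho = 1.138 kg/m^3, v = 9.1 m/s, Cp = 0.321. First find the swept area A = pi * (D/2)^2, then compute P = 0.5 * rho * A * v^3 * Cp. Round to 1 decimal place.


Step 1 -- Compute swept area:
  A = pi * (D/2)^2 = pi * (99/2)^2 = 7697.69 m^2
Step 2 -- Apply wind power equation:
  P = 0.5 * rho * A * v^3 * Cp
  v^3 = 9.1^3 = 753.571
  P = 0.5 * 1.138 * 7697.69 * 753.571 * 0.321
  P = 1059501.9 W

1059501.9


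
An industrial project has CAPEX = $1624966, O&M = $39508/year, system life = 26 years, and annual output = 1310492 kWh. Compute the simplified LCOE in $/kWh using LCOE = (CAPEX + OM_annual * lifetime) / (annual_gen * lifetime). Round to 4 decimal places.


Total cost = CAPEX + OM * lifetime = 1624966 + 39508 * 26 = 1624966 + 1027208 = 2652174
Total generation = annual * lifetime = 1310492 * 26 = 34072792 kWh
LCOE = 2652174 / 34072792
LCOE = 0.0778 $/kWh

0.0778


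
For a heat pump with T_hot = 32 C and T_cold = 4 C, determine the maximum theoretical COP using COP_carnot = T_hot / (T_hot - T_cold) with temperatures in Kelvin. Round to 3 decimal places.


Convert to Kelvin:
  T_hot = 32 + 273.15 = 305.15 K
  T_cold = 4 + 273.15 = 277.15 K
Apply Carnot COP formula:
  COP = T_hot_K / (T_hot_K - T_cold_K) = 305.15 / 28.0
  COP = 10.898

10.898


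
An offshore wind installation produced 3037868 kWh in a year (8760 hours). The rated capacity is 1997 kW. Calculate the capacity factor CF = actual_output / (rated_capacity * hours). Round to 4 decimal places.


Capacity factor = actual output / maximum possible output
Maximum possible = rated * hours = 1997 * 8760 = 17493720 kWh
CF = 3037868 / 17493720
CF = 0.1737

0.1737


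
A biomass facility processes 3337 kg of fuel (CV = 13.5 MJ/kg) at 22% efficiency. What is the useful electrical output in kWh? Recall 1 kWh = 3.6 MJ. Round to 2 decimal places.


Total energy = mass * CV = 3337 * 13.5 = 45049.5 MJ
Useful energy = total * eta = 45049.5 * 0.22 = 9910.89 MJ
Convert to kWh: 9910.89 / 3.6
Useful energy = 2753.03 kWh

2753.03


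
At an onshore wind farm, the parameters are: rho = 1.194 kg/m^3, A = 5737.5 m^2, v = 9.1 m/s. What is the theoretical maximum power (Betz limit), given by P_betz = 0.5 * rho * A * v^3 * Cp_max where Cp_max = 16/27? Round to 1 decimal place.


The Betz coefficient Cp_max = 16/27 = 0.5926
v^3 = 9.1^3 = 753.571
P_betz = 0.5 * rho * A * v^3 * Cp_max
P_betz = 0.5 * 1.194 * 5737.5 * 753.571 * 0.5926
P_betz = 1529598.4 W

1529598.4


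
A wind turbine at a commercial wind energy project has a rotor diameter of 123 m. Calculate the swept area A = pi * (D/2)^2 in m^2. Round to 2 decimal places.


Compute the rotor radius:
  r = D / 2 = 123 / 2 = 61.5 m
Calculate swept area:
  A = pi * r^2 = pi * 61.5^2
  A = 11882.29 m^2

11882.29


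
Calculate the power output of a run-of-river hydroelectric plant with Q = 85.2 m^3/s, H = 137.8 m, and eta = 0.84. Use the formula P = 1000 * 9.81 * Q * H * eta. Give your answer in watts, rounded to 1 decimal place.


Apply the hydropower formula P = rho * g * Q * H * eta
rho * g = 1000 * 9.81 = 9810.0
P = 9810.0 * 85.2 * 137.8 * 0.84
P = 96746910.6 W

96746910.6


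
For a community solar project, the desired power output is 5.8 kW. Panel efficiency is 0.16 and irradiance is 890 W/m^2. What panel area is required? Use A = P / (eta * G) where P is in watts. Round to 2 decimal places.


Convert target power to watts: P = 5.8 * 1000 = 5800.0 W
Compute denominator: eta * G = 0.16 * 890 = 142.4
Required area A = P / (eta * G) = 5800.0 / 142.4
A = 40.73 m^2

40.73


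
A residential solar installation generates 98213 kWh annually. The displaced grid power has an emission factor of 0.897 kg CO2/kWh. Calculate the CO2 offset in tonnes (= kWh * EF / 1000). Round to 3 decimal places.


CO2 offset in kg = generation * emission_factor
CO2 offset = 98213 * 0.897 = 88097.06 kg
Convert to tonnes:
  CO2 offset = 88097.06 / 1000 = 88.097 tonnes

88.097


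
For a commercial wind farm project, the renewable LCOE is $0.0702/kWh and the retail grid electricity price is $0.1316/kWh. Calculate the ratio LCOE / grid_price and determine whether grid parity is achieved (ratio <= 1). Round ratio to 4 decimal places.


Compare LCOE to grid price:
  LCOE = $0.0702/kWh, Grid price = $0.1316/kWh
  Ratio = LCOE / grid_price = 0.0702 / 0.1316 = 0.5334
  Grid parity achieved (ratio <= 1)? yes

0.5334


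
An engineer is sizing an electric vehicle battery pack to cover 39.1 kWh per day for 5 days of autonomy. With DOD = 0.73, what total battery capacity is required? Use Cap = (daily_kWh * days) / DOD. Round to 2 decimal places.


Total energy needed = daily * days = 39.1 * 5 = 195.5 kWh
Account for depth of discharge:
  Cap = total_energy / DOD = 195.5 / 0.73
  Cap = 267.81 kWh

267.81


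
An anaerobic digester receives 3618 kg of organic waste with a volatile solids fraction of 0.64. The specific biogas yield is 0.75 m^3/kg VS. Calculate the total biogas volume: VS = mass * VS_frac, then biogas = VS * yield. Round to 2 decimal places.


Compute volatile solids:
  VS = mass * VS_fraction = 3618 * 0.64 = 2315.52 kg
Calculate biogas volume:
  Biogas = VS * specific_yield = 2315.52 * 0.75
  Biogas = 1736.64 m^3

1736.64


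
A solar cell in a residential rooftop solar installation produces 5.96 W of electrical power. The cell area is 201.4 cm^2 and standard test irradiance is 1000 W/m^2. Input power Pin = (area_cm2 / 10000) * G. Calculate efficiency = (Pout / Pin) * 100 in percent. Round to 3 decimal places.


First compute the input power:
  Pin = area_cm2 / 10000 * G = 201.4 / 10000 * 1000 = 20.14 W
Then compute efficiency:
  Efficiency = (Pout / Pin) * 100 = (5.96 / 20.14) * 100
  Efficiency = 29.593%

29.593


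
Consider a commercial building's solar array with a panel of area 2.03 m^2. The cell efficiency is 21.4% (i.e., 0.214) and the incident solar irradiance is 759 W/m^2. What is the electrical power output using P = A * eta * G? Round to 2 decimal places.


Use the solar power formula P = A * eta * G.
Given: A = 2.03 m^2, eta = 0.214, G = 759 W/m^2
P = 2.03 * 0.214 * 759
P = 329.72 W

329.72


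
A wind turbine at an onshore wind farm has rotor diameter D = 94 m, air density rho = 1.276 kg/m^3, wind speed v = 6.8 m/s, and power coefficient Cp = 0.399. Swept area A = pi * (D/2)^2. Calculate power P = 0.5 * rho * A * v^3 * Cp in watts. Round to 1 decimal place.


Step 1 -- Compute swept area:
  A = pi * (D/2)^2 = pi * (94/2)^2 = 6939.78 m^2
Step 2 -- Apply wind power equation:
  P = 0.5 * rho * A * v^3 * Cp
  v^3 = 6.8^3 = 314.432
  P = 0.5 * 1.276 * 6939.78 * 314.432 * 0.399
  P = 555476.8 W

555476.8


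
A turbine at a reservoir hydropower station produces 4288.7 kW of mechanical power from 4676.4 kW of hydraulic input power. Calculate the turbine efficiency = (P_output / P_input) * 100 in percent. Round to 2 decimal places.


Turbine efficiency = (output power / input power) * 100
eta = (4288.7 / 4676.4) * 100
eta = 91.71%

91.71


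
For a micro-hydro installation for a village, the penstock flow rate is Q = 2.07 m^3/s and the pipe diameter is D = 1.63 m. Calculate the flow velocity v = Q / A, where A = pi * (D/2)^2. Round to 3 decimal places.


Compute pipe cross-sectional area:
  A = pi * (D/2)^2 = pi * (1.63/2)^2 = 2.0867 m^2
Calculate velocity:
  v = Q / A = 2.07 / 2.0867
  v = 0.992 m/s

0.992


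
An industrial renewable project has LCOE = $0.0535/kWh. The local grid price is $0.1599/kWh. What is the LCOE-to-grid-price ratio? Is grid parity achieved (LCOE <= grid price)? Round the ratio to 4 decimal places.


Compare LCOE to grid price:
  LCOE = $0.0535/kWh, Grid price = $0.1599/kWh
  Ratio = LCOE / grid_price = 0.0535 / 0.1599 = 0.3346
  Grid parity achieved (ratio <= 1)? yes

0.3346


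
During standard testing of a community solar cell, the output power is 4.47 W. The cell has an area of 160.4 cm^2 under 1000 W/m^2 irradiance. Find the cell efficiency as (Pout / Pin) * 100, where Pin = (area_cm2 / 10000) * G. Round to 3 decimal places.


First compute the input power:
  Pin = area_cm2 / 10000 * G = 160.4 / 10000 * 1000 = 16.04 W
Then compute efficiency:
  Efficiency = (Pout / Pin) * 100 = (4.47 / 16.04) * 100
  Efficiency = 27.868%

27.868


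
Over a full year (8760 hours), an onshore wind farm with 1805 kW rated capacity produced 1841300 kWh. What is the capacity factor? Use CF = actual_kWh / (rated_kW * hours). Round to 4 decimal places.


Capacity factor = actual output / maximum possible output
Maximum possible = rated * hours = 1805 * 8760 = 15811800 kWh
CF = 1841300 / 15811800
CF = 0.1165

0.1165


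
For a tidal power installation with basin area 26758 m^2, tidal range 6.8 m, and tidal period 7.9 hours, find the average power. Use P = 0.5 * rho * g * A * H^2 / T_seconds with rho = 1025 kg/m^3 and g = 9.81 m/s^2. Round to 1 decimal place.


Convert period to seconds: T = 7.9 * 3600 = 28440.0 s
H^2 = 6.8^2 = 46.24
P = 0.5 * rho * g * A * H^2 / T
P = 0.5 * 1025 * 9.81 * 26758 * 46.24 / 28440.0
P = 218728.2 W

218728.2


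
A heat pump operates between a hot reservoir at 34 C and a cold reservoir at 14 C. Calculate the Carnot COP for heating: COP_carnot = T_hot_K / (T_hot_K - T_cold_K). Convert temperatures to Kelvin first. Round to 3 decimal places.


Convert to Kelvin:
  T_hot = 34 + 273.15 = 307.15 K
  T_cold = 14 + 273.15 = 287.15 K
Apply Carnot COP formula:
  COP = T_hot_K / (T_hot_K - T_cold_K) = 307.15 / 20.0
  COP = 15.358

15.358


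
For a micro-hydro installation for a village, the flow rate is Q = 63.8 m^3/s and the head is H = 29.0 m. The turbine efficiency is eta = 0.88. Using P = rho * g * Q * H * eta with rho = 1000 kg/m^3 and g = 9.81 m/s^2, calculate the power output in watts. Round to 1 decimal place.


Apply the hydropower formula P = rho * g * Q * H * eta
rho * g = 1000 * 9.81 = 9810.0
P = 9810.0 * 63.8 * 29.0 * 0.88
P = 15972406.6 W

15972406.6


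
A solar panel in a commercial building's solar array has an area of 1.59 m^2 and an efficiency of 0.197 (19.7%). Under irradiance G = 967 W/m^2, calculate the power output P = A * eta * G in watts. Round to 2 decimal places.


Use the solar power formula P = A * eta * G.
Given: A = 1.59 m^2, eta = 0.197, G = 967 W/m^2
P = 1.59 * 0.197 * 967
P = 302.89 W

302.89


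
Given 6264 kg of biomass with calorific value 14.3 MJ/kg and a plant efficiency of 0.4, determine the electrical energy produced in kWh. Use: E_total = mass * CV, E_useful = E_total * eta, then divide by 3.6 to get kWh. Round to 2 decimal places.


Total energy = mass * CV = 6264 * 14.3 = 89575.2 MJ
Useful energy = total * eta = 89575.2 * 0.4 = 35830.08 MJ
Convert to kWh: 35830.08 / 3.6
Useful energy = 9952.80 kWh

9952.80


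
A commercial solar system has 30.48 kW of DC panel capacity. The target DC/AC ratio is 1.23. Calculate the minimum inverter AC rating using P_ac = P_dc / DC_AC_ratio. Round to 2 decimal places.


The inverter AC capacity is determined by the DC/AC ratio.
Given: P_dc = 30.48 kW, DC/AC ratio = 1.23
P_ac = P_dc / ratio = 30.48 / 1.23
P_ac = 24.78 kW

24.78


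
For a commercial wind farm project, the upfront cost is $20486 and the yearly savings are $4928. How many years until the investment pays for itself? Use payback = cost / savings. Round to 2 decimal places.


Simple payback period = initial cost / annual savings
Payback = 20486 / 4928
Payback = 4.16 years

4.16


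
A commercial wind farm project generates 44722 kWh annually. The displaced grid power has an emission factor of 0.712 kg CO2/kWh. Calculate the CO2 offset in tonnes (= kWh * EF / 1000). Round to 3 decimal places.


CO2 offset in kg = generation * emission_factor
CO2 offset = 44722 * 0.712 = 31842.06 kg
Convert to tonnes:
  CO2 offset = 31842.06 / 1000 = 31.842 tonnes

31.842


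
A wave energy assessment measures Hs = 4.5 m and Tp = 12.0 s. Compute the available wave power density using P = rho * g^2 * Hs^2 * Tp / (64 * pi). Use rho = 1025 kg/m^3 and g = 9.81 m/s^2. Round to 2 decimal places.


Apply wave power formula:
  g^2 = 9.81^2 = 96.2361
  Hs^2 = 4.5^2 = 20.25
  Numerator = rho * g^2 * Hs^2 * Tp = 1025 * 96.2361 * 20.25 * 12.0 = 23970006.61
  Denominator = 64 * pi = 201.0619
  P = 23970006.61 / 201.0619 = 119217.03 W/m

119217.03


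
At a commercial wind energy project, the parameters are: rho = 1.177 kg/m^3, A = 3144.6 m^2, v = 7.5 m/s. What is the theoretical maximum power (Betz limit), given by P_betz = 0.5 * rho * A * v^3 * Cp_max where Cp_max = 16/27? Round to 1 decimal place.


The Betz coefficient Cp_max = 16/27 = 0.5926
v^3 = 7.5^3 = 421.875
P_betz = 0.5 * rho * A * v^3 * Cp_max
P_betz = 0.5 * 1.177 * 3144.6 * 421.875 * 0.5926
P_betz = 462649.3 W

462649.3


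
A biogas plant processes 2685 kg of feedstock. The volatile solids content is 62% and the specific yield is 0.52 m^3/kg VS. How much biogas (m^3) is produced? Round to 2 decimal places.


Compute volatile solids:
  VS = mass * VS_fraction = 2685 * 0.62 = 1664.7 kg
Calculate biogas volume:
  Biogas = VS * specific_yield = 1664.7 * 0.52
  Biogas = 865.64 m^3

865.64


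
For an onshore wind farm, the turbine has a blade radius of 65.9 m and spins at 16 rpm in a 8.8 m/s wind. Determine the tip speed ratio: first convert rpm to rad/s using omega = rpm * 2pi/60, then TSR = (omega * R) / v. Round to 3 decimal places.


Convert rotational speed to rad/s:
  omega = 16 * 2 * pi / 60 = 1.6755 rad/s
Compute tip speed:
  v_tip = omega * R = 1.6755 * 65.9 = 110.417 m/s
Tip speed ratio:
  TSR = v_tip / v_wind = 110.417 / 8.8 = 12.547

12.547


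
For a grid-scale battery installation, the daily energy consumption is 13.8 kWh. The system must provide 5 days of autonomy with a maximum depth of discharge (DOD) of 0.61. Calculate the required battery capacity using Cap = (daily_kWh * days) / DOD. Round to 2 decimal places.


Total energy needed = daily * days = 13.8 * 5 = 69.0 kWh
Account for depth of discharge:
  Cap = total_energy / DOD = 69.0 / 0.61
  Cap = 113.11 kWh

113.11


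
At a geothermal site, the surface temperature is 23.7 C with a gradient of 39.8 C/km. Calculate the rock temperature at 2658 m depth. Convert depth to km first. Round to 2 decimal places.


Convert depth to km: 2658 / 1000 = 2.658 km
Temperature increase = gradient * depth_km = 39.8 * 2.658 = 105.79 C
Temperature at depth = T_surface + delta_T = 23.7 + 105.79
T = 129.49 C

129.49


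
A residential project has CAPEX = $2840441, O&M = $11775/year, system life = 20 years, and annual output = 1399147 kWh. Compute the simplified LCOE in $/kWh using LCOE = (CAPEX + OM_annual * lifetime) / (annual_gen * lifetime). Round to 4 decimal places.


Total cost = CAPEX + OM * lifetime = 2840441 + 11775 * 20 = 2840441 + 235500 = 3075941
Total generation = annual * lifetime = 1399147 * 20 = 27982940 kWh
LCOE = 3075941 / 27982940
LCOE = 0.1099 $/kWh

0.1099


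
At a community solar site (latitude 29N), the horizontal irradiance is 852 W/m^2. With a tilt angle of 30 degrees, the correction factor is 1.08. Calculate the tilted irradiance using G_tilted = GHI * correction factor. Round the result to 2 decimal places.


Identify the given values:
  GHI = 852 W/m^2, tilt correction factor = 1.08
Apply the formula G_tilted = GHI * factor:
  G_tilted = 852 * 1.08
  G_tilted = 920.16 W/m^2

920.16


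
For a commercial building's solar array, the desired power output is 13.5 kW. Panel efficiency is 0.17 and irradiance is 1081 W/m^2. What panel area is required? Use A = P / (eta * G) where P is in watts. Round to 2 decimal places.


Convert target power to watts: P = 13.5 * 1000 = 13500.0 W
Compute denominator: eta * G = 0.17 * 1081 = 183.77
Required area A = P / (eta * G) = 13500.0 / 183.77
A = 73.46 m^2

73.46


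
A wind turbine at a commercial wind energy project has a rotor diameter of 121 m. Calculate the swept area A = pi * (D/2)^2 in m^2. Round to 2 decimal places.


Compute the rotor radius:
  r = D / 2 = 121 / 2 = 60.5 m
Calculate swept area:
  A = pi * r^2 = pi * 60.5^2
  A = 11499.01 m^2

11499.01


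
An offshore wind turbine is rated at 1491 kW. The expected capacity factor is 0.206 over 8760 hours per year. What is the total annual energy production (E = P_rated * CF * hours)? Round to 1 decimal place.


Annual energy = rated_kW * capacity_factor * hours_per_year
Given: P_rated = 1491 kW, CF = 0.206, hours = 8760
E = 1491 * 0.206 * 8760
E = 2690599.0 kWh

2690599.0


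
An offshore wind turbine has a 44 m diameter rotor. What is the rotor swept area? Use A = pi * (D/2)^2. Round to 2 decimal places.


Compute the rotor radius:
  r = D / 2 = 44 / 2 = 22.0 m
Calculate swept area:
  A = pi * r^2 = pi * 22.0^2
  A = 1520.53 m^2

1520.53


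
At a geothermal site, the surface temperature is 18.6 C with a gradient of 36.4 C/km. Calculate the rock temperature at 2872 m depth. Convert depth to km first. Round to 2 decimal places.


Convert depth to km: 2872 / 1000 = 2.872 km
Temperature increase = gradient * depth_km = 36.4 * 2.872 = 104.54 C
Temperature at depth = T_surface + delta_T = 18.6 + 104.54
T = 123.14 C

123.14


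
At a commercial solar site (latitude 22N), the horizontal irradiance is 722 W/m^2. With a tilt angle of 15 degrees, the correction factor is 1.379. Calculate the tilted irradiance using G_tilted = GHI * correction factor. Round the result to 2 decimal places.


Identify the given values:
  GHI = 722 W/m^2, tilt correction factor = 1.379
Apply the formula G_tilted = GHI * factor:
  G_tilted = 722 * 1.379
  G_tilted = 995.64 W/m^2

995.64


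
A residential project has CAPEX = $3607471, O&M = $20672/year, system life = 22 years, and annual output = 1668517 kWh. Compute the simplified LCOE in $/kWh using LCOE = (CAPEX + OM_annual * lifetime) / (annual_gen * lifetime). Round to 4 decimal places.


Total cost = CAPEX + OM * lifetime = 3607471 + 20672 * 22 = 3607471 + 454784 = 4062255
Total generation = annual * lifetime = 1668517 * 22 = 36707374 kWh
LCOE = 4062255 / 36707374
LCOE = 0.1107 $/kWh

0.1107


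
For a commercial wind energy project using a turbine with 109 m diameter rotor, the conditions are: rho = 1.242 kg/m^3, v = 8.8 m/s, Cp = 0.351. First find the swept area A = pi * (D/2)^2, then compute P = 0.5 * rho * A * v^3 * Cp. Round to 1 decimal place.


Step 1 -- Compute swept area:
  A = pi * (D/2)^2 = pi * (109/2)^2 = 9331.32 m^2
Step 2 -- Apply wind power equation:
  P = 0.5 * rho * A * v^3 * Cp
  v^3 = 8.8^3 = 681.472
  P = 0.5 * 1.242 * 9331.32 * 681.472 * 0.351
  P = 1386084.2 W

1386084.2


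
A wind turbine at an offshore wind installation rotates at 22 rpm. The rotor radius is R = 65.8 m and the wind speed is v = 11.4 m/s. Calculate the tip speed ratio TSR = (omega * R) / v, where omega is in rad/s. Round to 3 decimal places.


Convert rotational speed to rad/s:
  omega = 22 * 2 * pi / 60 = 2.3038 rad/s
Compute tip speed:
  v_tip = omega * R = 2.3038 * 65.8 = 151.592 m/s
Tip speed ratio:
  TSR = v_tip / v_wind = 151.592 / 11.4 = 13.298

13.298


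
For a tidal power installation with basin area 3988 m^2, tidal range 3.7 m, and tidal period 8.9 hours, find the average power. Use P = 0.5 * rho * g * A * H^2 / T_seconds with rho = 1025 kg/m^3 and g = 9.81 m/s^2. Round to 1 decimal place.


Convert period to seconds: T = 8.9 * 3600 = 32040.0 s
H^2 = 3.7^2 = 13.69
P = 0.5 * rho * g * A * H^2 / T
P = 0.5 * 1025 * 9.81 * 3988 * 13.69 / 32040.0
P = 8567.0 W

8567.0


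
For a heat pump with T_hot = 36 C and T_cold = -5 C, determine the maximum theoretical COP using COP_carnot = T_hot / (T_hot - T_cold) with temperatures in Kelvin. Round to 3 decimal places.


Convert to Kelvin:
  T_hot = 36 + 273.15 = 309.15 K
  T_cold = -5 + 273.15 = 268.15 K
Apply Carnot COP formula:
  COP = T_hot_K / (T_hot_K - T_cold_K) = 309.15 / 41.0
  COP = 7.540

7.540


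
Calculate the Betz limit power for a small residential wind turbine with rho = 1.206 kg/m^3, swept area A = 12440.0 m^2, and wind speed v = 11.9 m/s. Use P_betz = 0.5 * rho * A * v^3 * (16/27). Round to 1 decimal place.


The Betz coefficient Cp_max = 16/27 = 0.5926
v^3 = 11.9^3 = 1685.159
P_betz = 0.5 * rho * A * v^3 * Cp_max
P_betz = 0.5 * 1.206 * 12440.0 * 1685.159 * 0.5926
P_betz = 7490913.7 W

7490913.7


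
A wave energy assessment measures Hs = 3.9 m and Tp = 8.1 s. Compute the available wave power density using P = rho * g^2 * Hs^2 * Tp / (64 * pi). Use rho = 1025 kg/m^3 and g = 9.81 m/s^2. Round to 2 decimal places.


Apply wave power formula:
  g^2 = 9.81^2 = 96.2361
  Hs^2 = 3.9^2 = 15.21
  Numerator = rho * g^2 * Hs^2 * Tp = 1025 * 96.2361 * 15.21 * 8.1 = 12152793.35
  Denominator = 64 * pi = 201.0619
  P = 12152793.35 / 201.0619 = 60443.04 W/m

60443.04


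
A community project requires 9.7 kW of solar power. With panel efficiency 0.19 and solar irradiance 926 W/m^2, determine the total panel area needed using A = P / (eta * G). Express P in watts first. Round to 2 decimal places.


Convert target power to watts: P = 9.7 * 1000 = 9700.0 W
Compute denominator: eta * G = 0.19 * 926 = 175.94
Required area A = P / (eta * G) = 9700.0 / 175.94
A = 55.13 m^2

55.13


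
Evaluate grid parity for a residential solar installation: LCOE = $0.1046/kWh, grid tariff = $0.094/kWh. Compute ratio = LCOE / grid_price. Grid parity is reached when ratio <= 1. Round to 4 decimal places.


Compare LCOE to grid price:
  LCOE = $0.1046/kWh, Grid price = $0.094/kWh
  Ratio = LCOE / grid_price = 0.1046 / 0.094 = 1.1128
  Grid parity achieved (ratio <= 1)? no

1.1128


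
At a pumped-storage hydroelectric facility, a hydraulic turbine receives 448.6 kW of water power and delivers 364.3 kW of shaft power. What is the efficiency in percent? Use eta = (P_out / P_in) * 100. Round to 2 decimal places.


Turbine efficiency = (output power / input power) * 100
eta = (364.3 / 448.6) * 100
eta = 81.21%

81.21


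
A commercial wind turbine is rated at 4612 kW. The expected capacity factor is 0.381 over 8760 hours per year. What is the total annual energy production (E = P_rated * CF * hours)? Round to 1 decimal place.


Annual energy = rated_kW * capacity_factor * hours_per_year
Given: P_rated = 4612 kW, CF = 0.381, hours = 8760
E = 4612 * 0.381 * 8760
E = 15392826.7 kWh

15392826.7


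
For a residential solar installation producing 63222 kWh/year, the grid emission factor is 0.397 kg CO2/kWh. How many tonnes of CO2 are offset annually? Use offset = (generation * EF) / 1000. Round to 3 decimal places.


CO2 offset in kg = generation * emission_factor
CO2 offset = 63222 * 0.397 = 25099.13 kg
Convert to tonnes:
  CO2 offset = 25099.13 / 1000 = 25.099 tonnes

25.099


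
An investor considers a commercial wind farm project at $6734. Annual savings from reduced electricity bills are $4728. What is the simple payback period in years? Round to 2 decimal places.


Simple payback period = initial cost / annual savings
Payback = 6734 / 4728
Payback = 1.42 years

1.42


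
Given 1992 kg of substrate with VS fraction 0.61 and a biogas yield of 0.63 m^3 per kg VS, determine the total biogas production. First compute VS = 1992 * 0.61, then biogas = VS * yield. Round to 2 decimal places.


Compute volatile solids:
  VS = mass * VS_fraction = 1992 * 0.61 = 1215.12 kg
Calculate biogas volume:
  Biogas = VS * specific_yield = 1215.12 * 0.63
  Biogas = 765.53 m^3

765.53


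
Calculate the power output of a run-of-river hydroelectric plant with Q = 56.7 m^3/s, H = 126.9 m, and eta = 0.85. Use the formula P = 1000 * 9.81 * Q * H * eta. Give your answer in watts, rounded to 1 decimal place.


Apply the hydropower formula P = rho * g * Q * H * eta
rho * g = 1000 * 9.81 = 9810.0
P = 9810.0 * 56.7 * 126.9 * 0.85
P = 59997425.4 W

59997425.4


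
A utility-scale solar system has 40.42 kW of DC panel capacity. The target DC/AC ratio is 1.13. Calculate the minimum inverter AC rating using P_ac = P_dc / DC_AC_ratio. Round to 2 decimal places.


The inverter AC capacity is determined by the DC/AC ratio.
Given: P_dc = 40.42 kW, DC/AC ratio = 1.13
P_ac = P_dc / ratio = 40.42 / 1.13
P_ac = 35.77 kW

35.77
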